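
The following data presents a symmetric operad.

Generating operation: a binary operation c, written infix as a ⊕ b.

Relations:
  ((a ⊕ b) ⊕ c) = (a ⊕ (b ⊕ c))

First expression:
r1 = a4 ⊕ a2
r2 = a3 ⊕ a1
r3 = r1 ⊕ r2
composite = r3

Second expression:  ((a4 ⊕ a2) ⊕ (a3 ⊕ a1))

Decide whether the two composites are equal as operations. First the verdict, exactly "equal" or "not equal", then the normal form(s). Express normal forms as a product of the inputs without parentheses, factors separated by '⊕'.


Normal form of the first expression: a4 ⊕ a2 ⊕ a3 ⊕ a1
Normal form of the second expression: a4 ⊕ a2 ⊕ a3 ⊕ a1
Both agree, so they are equal.

equal — both sides give a4 ⊕ a2 ⊕ a3 ⊕ a1


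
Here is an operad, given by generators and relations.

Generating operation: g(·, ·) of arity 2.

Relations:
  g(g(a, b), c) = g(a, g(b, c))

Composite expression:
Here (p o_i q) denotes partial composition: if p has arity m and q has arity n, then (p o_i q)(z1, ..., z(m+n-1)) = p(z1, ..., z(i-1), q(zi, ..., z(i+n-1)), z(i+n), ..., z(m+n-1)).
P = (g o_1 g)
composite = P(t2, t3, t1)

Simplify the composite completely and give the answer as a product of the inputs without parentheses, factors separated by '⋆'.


t2 ⋆ t3 ⋆ t1


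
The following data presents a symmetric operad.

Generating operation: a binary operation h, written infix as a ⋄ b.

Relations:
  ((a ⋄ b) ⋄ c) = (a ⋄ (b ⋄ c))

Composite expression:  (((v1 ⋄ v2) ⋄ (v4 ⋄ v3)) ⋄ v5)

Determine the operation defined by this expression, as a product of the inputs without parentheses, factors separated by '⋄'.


v1 ⋄ v2 ⋄ v4 ⋄ v3 ⋄ v5

Associativity of h dissolves the nesting; only the v-input order survives.
(v1 ⋄ v2) unparenthesizes to v1 ⋄ v2
(v4 ⋄ v3) unparenthesizes to v4 ⋄ v3
((v1 ⋄ v2) ⋄ (v4 ⋄ v3)) unparenthesizes to v1 ⋄ v2 ⋄ v4 ⋄ v3
(((v1 ⋄ v2) ⋄ (v4 ⋄ v3)) ⋄ v5) unparenthesizes to v1 ⋄ v2 ⋄ v4 ⋄ v3 ⋄ v5


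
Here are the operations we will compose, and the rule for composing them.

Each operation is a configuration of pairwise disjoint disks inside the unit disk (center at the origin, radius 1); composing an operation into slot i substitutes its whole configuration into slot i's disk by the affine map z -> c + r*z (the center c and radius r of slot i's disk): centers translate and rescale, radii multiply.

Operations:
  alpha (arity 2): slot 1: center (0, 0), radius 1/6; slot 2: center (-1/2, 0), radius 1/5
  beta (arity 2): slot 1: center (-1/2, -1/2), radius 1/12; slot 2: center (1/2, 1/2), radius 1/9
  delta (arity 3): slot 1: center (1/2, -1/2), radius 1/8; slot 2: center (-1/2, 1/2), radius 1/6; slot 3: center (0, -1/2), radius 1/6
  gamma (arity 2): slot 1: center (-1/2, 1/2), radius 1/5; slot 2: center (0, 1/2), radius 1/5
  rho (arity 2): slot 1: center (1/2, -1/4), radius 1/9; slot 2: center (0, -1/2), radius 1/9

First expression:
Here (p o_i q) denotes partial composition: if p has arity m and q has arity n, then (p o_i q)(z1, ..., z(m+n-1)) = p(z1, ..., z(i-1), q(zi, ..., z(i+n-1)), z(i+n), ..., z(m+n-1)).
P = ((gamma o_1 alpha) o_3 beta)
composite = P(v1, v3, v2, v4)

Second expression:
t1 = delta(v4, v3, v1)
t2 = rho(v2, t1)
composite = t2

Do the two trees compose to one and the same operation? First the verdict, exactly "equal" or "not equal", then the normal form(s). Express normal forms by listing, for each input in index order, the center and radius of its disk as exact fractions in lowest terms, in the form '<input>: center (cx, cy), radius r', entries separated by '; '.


not equal — first v1: center (-1/2, 1/2), radius 1/30; v2: center (-1/10, 2/5), radius 1/60; v3: center (-3/5, 1/2), radius 1/25; v4: center (1/10, 3/5), radius 1/45, second v1: center (0, -5/9), radius 1/54; v2: center (1/2, -1/4), radius 1/9; v3: center (-1/18, -4/9), radius 1/54; v4: center (1/18, -5/9), radius 1/72

The first expression reduces to v1: center (-1/2, 1/2), radius 1/30; v2: center (-1/10, 2/5), radius 1/60; v3: center (-3/5, 1/2), radius 1/25; v4: center (1/10, 3/5), radius 1/45
The second expression reduces to v1: center (0, -5/9), radius 1/54; v2: center (1/2, -1/4), radius 1/9; v3: center (-1/18, -4/9), radius 1/54; v4: center (1/18, -5/9), radius 1/72
Different reductions; not equal.


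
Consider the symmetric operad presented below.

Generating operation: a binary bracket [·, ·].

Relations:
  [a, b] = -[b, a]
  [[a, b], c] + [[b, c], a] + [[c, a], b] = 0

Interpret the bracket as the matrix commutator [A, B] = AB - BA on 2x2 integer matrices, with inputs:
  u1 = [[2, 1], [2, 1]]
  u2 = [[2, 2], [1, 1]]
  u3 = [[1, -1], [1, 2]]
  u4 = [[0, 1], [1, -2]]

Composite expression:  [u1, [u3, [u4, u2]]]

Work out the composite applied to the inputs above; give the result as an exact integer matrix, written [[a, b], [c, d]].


[[7, -1], [-5, -7]]

[u4, u2] = [[-1, 3], [-1, 1]]
[u3, [u4, u2]] = [[-2, -5], [-3, 2]]
[u1, [u3, [u4, u2]]] = [[7, -1], [-5, -7]]


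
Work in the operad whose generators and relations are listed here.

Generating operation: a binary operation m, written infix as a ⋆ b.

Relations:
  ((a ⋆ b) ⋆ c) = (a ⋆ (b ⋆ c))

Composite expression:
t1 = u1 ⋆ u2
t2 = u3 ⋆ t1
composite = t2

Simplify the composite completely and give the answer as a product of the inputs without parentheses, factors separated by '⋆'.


u3 ⋆ u1 ⋆ u2

Under associativity of m, the answer is the u's in reading order.
(u1 ⋆ u2) collapses to u1 ⋆ u2
(u3 ⋆ (u1 ⋆ u2)) collapses to u3 ⋆ u1 ⋆ u2


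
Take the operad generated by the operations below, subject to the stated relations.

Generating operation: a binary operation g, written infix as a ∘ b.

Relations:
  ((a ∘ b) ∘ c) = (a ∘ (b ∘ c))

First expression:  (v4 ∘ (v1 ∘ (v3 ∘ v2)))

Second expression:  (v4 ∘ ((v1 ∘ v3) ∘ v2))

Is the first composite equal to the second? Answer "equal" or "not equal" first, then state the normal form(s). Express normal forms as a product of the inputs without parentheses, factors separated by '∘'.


equal; the common form is v4 ∘ v1 ∘ v3 ∘ v2

The first expression, normalized: v4 ∘ v1 ∘ v3 ∘ v2
The second expression, normalized: v4 ∘ v1 ∘ v3 ∘ v2
The normal forms match — equal.


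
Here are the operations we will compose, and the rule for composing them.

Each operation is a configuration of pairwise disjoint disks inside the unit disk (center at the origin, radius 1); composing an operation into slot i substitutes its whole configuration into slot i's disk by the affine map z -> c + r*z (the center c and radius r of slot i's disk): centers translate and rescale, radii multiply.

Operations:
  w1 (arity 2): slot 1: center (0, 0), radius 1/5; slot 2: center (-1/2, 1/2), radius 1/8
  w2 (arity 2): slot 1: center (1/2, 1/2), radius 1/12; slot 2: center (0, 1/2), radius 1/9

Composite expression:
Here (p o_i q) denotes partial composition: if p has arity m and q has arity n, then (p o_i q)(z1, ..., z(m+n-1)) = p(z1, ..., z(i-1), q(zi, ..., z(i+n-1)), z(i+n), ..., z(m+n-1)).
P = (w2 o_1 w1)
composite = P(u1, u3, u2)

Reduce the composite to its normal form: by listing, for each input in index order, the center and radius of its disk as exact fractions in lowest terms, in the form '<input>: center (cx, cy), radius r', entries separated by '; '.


u1: center (1/2, 1/2), radius 1/60; u2: center (0, 1/2), radius 1/9; u3: center (11/24, 13/24), radius 1/96


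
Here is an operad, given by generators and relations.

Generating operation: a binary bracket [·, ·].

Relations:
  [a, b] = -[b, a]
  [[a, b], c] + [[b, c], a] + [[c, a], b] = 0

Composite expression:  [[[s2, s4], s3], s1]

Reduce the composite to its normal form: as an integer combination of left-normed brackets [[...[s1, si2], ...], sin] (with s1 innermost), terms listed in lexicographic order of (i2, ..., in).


-[[[s1, s2], s4], s3] + [[[s1, s3], s2], s4] - [[[s1, s3], s4], s2] + [[[s1, s4], s2], s3]

Expand each bracket as ab - ba; the s1-initial words give the coefficients.
Composite bracket: [[[s2, s4], s3], s1]
The bracket unfolds into 8 signed words via [a, b] = ab - ba (2^3 = 8).
Words beginning with s1 determine it all:
  the word s1s2s4s3 carries sign -1 and contributes -[[[s1, s2], s4], s3]
  the word s1s3s2s4 carries sign +1 and contributes +[[[s1, s3], s2], s4]
  the word s1s3s4s2 carries sign -1 and contributes -[[[s1, s3], s4], s2]
  the word s1s4s2s3 carries sign +1 and contributes +[[[s1, s4], s2], s3]


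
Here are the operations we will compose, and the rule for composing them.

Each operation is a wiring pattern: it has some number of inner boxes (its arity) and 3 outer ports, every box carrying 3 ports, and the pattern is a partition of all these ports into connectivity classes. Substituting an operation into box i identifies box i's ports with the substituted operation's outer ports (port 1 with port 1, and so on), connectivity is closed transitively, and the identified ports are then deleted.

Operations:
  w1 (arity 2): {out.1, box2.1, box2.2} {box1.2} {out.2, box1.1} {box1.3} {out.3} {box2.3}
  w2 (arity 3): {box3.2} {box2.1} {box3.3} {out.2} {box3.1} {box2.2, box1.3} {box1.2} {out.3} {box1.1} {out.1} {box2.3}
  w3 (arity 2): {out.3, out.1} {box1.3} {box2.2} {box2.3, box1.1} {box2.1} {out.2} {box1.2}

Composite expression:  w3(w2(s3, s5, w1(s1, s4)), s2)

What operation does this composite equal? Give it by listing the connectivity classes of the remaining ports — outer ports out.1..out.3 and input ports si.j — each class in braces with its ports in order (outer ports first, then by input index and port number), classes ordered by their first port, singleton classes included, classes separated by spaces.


Connectivity passes through glued w3-boundaries; trace each wire chain.
w1 over (s1, s4) gives {out.1, s4.1, s4.2} {out.2, s1.1} {out.3} {s1.2} {s1.3} {s4.3}, out.j being that stage's outer ports
w2 over (s3, s5, s1, s4) gives {out.1} {out.2} {out.3} {s1.1} {s1.2} {s1.3} {s3.1} {s3.2} {s3.3, s5.2} {s4.1, s4.2} {s4.3} {s5.1} {s5.3}, out.j being that stage's outer ports
w3 over (s3, s5, s1, s4, s2) gives {out.1, out.3} {out.2} {s1.1} {s1.2} {s1.3} {s2.1} {s2.2} {s2.3} {s3.1} {s3.2} {s3.3, s5.2} {s4.1, s4.2} {s4.3} {s5.1} {s5.3}, out.j being that stage's outer ports

{out.1, out.3} {out.2} {s1.1} {s1.2} {s1.3} {s2.1} {s2.2} {s2.3} {s3.1} {s3.2} {s3.3, s5.2} {s4.1, s4.2} {s4.3} {s5.1} {s5.3}


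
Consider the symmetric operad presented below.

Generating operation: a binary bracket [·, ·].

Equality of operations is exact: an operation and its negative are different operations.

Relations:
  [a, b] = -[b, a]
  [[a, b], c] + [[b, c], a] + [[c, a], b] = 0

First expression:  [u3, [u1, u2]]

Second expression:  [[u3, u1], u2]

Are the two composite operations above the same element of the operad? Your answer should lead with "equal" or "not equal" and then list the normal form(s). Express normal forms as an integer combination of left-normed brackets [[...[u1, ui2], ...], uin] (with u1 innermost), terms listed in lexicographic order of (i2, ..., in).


not equal; first: -[[u1, u2], u3]; second: -[[u1, u3], u2]

In normal form, the first expression is -[[u1, u2], u3]
In normal form, the second expression is -[[u1, u3], u2]
Distinct normal forms: not equal.


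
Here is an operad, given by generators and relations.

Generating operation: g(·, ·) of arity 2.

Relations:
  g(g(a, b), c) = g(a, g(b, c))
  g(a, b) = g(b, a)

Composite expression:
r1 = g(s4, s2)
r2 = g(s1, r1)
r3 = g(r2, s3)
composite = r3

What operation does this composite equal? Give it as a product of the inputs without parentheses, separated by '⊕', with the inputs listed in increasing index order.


s1 ⊕ s2 ⊕ s3 ⊕ s4

Shape and order are irrelevant to g; the s-input set decides.
g(s4, s2) unparenthesizes to s4 ⊕ s2
g(s1, g(s4, s2)) unparenthesizes to s1 ⊕ s4 ⊕ s2
g(g(s1, g(s4, s2)), s3) unparenthesizes to s1 ⊕ s4 ⊕ s2 ⊕ s3
putting the inputs in ascending order: s1 ⊕ s2 ⊕ s3 ⊕ s4


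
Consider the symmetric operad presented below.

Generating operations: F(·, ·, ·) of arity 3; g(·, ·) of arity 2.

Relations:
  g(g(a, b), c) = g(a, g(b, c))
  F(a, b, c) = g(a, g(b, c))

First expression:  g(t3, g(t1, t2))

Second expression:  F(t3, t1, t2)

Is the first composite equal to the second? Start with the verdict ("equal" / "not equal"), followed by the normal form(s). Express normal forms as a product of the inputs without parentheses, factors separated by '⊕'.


Reducing the first expression gives t3 ⊕ t1 ⊕ t2
Reducing the second expression gives t3 ⊕ t1 ⊕ t2
The normal forms match — equal.

equal; the common form is t3 ⊕ t1 ⊕ t2


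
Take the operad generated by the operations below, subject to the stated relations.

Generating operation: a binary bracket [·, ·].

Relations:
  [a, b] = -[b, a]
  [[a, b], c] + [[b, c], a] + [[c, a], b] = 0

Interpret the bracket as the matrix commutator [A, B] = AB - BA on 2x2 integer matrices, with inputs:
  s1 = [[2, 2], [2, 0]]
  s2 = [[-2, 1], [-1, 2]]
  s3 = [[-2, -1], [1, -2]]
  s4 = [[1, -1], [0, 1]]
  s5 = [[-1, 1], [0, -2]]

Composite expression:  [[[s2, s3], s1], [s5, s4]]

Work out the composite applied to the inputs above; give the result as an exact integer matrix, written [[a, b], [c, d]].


[[8, 0], [0, -8]]

[s2, s3] = [[0, 4], [4, 0]]
[[s2, s3], s1] = [[0, -8], [8, 0]]
[s5, s4] = [[0, -1], [0, 0]]
[[[s2, s3], s1], [s5, s4]] = [[8, 0], [0, -8]]


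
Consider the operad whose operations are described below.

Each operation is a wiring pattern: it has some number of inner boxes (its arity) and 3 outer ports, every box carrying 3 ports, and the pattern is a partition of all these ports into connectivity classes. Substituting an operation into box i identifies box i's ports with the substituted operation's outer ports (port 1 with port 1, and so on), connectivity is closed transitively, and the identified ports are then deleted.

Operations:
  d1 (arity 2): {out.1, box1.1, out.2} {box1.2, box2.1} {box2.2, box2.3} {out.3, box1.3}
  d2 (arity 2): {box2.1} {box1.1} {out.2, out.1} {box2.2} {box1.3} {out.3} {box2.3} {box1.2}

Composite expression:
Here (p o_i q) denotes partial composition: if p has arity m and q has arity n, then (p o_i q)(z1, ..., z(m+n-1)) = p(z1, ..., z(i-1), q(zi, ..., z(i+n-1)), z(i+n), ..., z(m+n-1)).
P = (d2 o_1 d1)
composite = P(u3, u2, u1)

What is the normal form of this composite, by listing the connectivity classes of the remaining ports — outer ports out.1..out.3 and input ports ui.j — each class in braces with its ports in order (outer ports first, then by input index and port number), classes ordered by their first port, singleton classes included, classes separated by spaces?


{out.1, out.2} {out.3} {u1.1} {u1.2} {u1.3} {u2.1, u3.2} {u2.2, u2.3} {u3.1} {u3.3}

Reachability decides: close wires over d2-identified ports.
the subtree at d1 composes to {out.1, out.2, u3.1} {out.3, u3.3} {u2.1, u3.2} {u2.2, u2.3} on (u3, u2); out.j = own outer ports
the subtree at d2 composes to {out.1, out.2} {out.3} {u1.1} {u1.2} {u1.3} {u2.1, u3.2} {u2.2, u2.3} {u3.1} {u3.3} on (u3, u2, u1); out.j = own outer ports


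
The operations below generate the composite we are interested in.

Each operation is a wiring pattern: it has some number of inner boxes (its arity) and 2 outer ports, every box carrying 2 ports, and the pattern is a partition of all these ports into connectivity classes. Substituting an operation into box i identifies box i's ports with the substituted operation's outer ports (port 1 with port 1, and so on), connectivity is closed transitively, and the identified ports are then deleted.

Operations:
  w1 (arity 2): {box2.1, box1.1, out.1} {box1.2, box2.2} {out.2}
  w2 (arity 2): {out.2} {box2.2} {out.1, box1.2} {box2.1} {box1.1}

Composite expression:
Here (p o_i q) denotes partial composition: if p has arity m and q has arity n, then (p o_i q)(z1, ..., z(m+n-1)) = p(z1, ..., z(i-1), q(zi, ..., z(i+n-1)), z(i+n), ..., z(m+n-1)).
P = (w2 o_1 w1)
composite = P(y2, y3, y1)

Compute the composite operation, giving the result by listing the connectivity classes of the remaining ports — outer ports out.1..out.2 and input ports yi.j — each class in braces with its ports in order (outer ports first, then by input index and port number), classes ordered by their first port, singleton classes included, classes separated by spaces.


Reachability decides: close wires over w2-identified ports.
composing w1 on (y2, y3), with out.j its own outer ports: {out.1, y2.1, y3.1} {out.2} {y2.2, y3.2}
composing w2 on (y2, y3, y1), with out.j its own outer ports: {out.1} {out.2} {y1.1} {y1.2} {y2.1, y3.1} {y2.2, y3.2}

{out.1} {out.2} {y1.1} {y1.2} {y2.1, y3.1} {y2.2, y3.2}


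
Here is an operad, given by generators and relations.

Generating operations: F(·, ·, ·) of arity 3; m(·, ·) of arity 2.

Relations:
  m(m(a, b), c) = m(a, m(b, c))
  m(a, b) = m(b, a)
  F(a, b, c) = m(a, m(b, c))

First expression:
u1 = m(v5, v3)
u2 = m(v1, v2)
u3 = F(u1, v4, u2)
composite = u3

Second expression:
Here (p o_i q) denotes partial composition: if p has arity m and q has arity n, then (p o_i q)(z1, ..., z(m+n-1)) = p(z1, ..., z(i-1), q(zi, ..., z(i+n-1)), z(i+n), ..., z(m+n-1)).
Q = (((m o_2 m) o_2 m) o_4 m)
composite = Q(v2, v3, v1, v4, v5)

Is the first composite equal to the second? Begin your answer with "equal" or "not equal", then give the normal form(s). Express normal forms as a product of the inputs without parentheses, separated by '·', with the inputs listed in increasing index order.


equal — both sides give v1 · v2 · v3 · v4 · v5

Reducing the first expression gives v1 · v2 · v3 · v4 · v5
Reducing the second expression gives v1 · v2 · v3 · v4 · v5
Identical normal forms: equal.


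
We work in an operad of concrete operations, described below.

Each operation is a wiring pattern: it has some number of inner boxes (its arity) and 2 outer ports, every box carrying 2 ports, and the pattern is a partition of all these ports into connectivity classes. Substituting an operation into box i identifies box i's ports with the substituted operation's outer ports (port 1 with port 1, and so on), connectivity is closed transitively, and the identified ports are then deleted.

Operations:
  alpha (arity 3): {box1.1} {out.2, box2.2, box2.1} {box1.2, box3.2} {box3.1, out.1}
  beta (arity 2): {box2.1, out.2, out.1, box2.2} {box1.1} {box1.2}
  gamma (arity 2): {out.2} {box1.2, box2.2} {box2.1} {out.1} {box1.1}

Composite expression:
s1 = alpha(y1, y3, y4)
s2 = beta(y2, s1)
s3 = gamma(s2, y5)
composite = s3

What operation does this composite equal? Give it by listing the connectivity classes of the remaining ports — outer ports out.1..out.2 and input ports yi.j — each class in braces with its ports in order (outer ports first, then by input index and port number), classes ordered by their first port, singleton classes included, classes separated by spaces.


{out.1} {out.2} {y1.1} {y1.2, y4.2} {y2.1} {y2.2} {y3.1, y3.2, y4.1, y5.2} {y5.1}

Substituting into gamma glues patterns; closure does the rest.
after alpha, the pattern on (y1, y3, y4) reads {out.1, y4.1} {out.2, y3.1, y3.2} {y1.1} {y1.2, y4.2} (out.j = its outer ports)
after beta, the pattern on (y2, y1, y3, y4) reads {out.1, out.2, y3.1, y3.2, y4.1} {y1.1} {y1.2, y4.2} {y2.1} {y2.2} (out.j = its outer ports)
after gamma, the pattern on (y2, y1, y3, y4, y5) reads {out.1} {out.2} {y1.1} {y1.2, y4.2} {y2.1} {y2.2} {y3.1, y3.2, y4.1, y5.2} {y5.1} (out.j = its outer ports)


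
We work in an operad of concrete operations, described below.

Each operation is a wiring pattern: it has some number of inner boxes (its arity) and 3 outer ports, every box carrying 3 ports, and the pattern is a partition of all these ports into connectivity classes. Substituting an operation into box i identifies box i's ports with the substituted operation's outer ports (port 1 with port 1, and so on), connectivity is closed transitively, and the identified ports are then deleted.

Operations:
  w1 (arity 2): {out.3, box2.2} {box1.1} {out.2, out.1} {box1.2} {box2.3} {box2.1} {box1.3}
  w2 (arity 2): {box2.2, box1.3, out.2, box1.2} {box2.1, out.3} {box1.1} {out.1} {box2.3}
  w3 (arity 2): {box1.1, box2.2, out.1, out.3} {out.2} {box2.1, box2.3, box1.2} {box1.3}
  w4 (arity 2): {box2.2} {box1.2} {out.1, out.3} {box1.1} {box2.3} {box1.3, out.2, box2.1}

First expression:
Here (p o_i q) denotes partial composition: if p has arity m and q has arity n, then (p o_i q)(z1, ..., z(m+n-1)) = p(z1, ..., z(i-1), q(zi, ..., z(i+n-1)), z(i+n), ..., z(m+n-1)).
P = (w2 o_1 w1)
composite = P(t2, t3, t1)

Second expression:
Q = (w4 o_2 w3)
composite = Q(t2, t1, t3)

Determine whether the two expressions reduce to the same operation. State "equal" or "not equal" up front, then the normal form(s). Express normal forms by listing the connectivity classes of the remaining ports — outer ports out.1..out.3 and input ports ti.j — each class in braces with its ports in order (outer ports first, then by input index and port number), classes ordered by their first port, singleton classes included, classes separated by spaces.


The first expression reduces to {out.1} {out.2, t1.2, t3.2} {out.3, t1.1} {t1.3} {t2.1} {t2.2} {t2.3} {t3.1} {t3.3}
The second expression reduces to {out.1, out.3} {out.2, t1.1, t2.3, t3.2} {t1.2, t3.1, t3.3} {t1.3} {t2.1} {t2.2}
They disagree, so not equal.

not equal: they reduce to {out.1} {out.2, t1.2, t3.2} {out.3, t1.1} {t1.3} {t2.1} {t2.2} {t2.3} {t3.1} {t3.3} and {out.1, out.3} {out.2, t1.1, t2.3, t3.2} {t1.2, t3.1, t3.3} {t1.3} {t2.1} {t2.2}


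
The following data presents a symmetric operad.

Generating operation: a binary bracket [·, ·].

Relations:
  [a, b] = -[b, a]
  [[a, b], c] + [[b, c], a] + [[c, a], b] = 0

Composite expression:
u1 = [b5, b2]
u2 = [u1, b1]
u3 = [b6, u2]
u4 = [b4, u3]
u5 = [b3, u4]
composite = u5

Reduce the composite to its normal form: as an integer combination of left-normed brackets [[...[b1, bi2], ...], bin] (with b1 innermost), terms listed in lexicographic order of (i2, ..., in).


-[[[[[b1, b2], b5], b6], b4], b3] + [[[[[b1, b5], b2], b6], b4], b3]

Expand each bracket as ab - ba; the b1-initial words give the coefficients.
Composite bracket: [b3, [b4, [b6, [[b5, b2], b1]]]]
Applying ab - ba throughout gives 32 signed words (2^5 = 32).
Only words starting with b1 matter:
  sign of b1b2b5b6b4b3 is -1, so it contributes -[[[[[b1, b2], b5], b6], b4], b3]
  sign of b1b5b2b6b4b3 is +1, so it contributes +[[[[[b1, b5], b2], b6], b4], b3]


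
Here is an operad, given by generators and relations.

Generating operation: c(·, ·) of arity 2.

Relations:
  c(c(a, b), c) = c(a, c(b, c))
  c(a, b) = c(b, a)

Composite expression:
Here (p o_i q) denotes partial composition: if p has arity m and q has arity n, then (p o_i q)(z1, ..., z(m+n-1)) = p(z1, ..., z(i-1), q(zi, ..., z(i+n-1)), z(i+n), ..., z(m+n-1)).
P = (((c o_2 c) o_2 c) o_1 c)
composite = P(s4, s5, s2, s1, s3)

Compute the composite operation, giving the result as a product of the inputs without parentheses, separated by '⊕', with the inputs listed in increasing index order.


Shape and order are irrelevant to c; the s-input set decides.
c(s4, s5) linearizes to s4 ⊕ s5
c(s2, s1) linearizes to s2 ⊕ s1
c(c(s2, s1), s3) linearizes to s2 ⊕ s1 ⊕ s3
c(c(s4, s5), c(c(s2, s1), s3)) linearizes to s4 ⊕ s5 ⊕ s2 ⊕ s1 ⊕ s3
reordering the factors by index: s1 ⊕ s2 ⊕ s3 ⊕ s4 ⊕ s5

s1 ⊕ s2 ⊕ s3 ⊕ s4 ⊕ s5


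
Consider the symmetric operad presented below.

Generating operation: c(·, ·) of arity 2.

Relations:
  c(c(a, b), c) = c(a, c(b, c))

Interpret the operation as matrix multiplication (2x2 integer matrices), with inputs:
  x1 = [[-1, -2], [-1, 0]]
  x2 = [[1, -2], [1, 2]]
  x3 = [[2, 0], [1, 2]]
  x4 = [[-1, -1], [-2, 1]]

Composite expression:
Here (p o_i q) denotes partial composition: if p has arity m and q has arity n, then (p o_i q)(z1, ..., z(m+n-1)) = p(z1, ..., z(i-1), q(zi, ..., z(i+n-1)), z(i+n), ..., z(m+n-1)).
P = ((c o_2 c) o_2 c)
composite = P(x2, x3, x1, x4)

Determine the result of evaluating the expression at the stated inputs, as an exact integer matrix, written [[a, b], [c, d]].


[[-4, -4], [24, 0]]


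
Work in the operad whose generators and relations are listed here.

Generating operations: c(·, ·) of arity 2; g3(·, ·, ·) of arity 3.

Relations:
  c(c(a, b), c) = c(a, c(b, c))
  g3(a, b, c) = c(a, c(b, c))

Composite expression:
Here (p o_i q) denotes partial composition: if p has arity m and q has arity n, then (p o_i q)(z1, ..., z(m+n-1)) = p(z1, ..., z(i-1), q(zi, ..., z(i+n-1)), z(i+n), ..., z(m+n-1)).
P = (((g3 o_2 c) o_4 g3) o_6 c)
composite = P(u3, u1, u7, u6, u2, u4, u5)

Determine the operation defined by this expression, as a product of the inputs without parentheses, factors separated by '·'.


u3 · u1 · u7 · u6 · u2 · u4 · u5

Under associativity of g3, the answer is the u's in reading order.
c(u1, u7) linearizes to u1 · u7
c(u4, u5) linearizes to u4 · u5
g3(u6, u2, c(u4, u5)) linearizes to u6 · u2 · u4 · u5
g3(u3, c(u1, u7), g3(u6, u2, c(u4, u5))) linearizes to u3 · u1 · u7 · u6 · u2 · u4 · u5


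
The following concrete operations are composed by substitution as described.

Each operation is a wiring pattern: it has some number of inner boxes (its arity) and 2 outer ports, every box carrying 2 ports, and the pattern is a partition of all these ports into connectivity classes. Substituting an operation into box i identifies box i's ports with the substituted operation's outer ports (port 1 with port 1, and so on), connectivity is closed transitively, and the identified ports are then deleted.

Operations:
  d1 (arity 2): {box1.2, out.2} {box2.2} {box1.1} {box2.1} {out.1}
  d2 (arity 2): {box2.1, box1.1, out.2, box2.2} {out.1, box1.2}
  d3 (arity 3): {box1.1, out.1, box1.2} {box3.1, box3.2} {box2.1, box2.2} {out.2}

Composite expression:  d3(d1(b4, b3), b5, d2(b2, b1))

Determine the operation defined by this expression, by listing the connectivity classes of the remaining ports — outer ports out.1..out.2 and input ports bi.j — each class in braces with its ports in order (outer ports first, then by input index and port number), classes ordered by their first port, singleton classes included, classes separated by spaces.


Treat the ports identified at d3 as solder joints: merge, then drop.
stage d1: inputs (b4, b3), connectivity {out.1} {out.2, b4.2} {b3.1} {b3.2} {b4.1}, out.j its boundary
stage d2: inputs (b2, b1), connectivity {out.1, b2.2} {out.2, b1.1, b1.2, b2.1}, out.j its boundary
stage d3: inputs (b4, b3, b5, b2, b1), connectivity {out.1, b4.2} {out.2} {b1.1, b1.2, b2.1, b2.2} {b3.1} {b3.2} {b4.1} {b5.1, b5.2}, out.j its boundary

{out.1, b4.2} {out.2} {b1.1, b1.2, b2.1, b2.2} {b3.1} {b3.2} {b4.1} {b5.1, b5.2}


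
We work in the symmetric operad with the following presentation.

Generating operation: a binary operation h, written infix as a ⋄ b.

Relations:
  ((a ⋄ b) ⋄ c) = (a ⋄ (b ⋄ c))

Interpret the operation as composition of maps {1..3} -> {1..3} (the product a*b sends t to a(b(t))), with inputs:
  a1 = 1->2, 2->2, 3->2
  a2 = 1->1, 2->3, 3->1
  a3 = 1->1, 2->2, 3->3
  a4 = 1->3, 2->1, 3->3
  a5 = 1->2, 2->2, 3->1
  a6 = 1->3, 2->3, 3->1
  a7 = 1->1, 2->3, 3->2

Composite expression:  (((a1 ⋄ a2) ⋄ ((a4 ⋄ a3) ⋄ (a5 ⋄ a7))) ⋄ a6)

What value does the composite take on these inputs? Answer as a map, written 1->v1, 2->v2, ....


1->2, 2->2, 3->2

(a1 ⋄ a2) = 1->2, 2->2, 3->2
(a4 ⋄ a3) = 1->3, 2->1, 3->3
(a5 ⋄ a7) = 1->2, 2->1, 3->2
((a4 ⋄ a3) ⋄ (a5 ⋄ a7)) = 1->1, 2->3, 3->1
((a1 ⋄ a2) ⋄ ((a4 ⋄ a3) ⋄ (a5 ⋄ a7))) = 1->2, 2->2, 3->2
(((a1 ⋄ a2) ⋄ ((a4 ⋄ a3) ⋄ (a5 ⋄ a7))) ⋄ a6) = 1->2, 2->2, 3->2


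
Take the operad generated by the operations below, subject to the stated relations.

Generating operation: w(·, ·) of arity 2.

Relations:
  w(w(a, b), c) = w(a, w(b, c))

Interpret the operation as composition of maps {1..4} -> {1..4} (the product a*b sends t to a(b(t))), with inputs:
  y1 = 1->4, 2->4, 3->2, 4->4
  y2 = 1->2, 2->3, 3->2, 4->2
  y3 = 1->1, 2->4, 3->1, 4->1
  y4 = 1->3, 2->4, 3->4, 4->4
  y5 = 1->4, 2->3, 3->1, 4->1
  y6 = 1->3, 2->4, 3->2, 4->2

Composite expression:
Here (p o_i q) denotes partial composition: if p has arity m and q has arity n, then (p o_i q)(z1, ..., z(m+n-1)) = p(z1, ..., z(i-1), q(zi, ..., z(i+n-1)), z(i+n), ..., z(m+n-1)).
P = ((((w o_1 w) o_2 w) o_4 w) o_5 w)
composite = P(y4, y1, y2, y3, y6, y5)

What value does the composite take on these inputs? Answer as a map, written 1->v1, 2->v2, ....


1->4, 2->4, 3->4, 4->4

w(y1, y2) = 1->4, 2->2, 3->4, 4->4
w(y4, w(y1, y2)) = 1->4, 2->4, 3->4, 4->4
w(y6, y5) = 1->2, 2->2, 3->3, 4->3
w(y3, w(y6, y5)) = 1->4, 2->4, 3->1, 4->1
w(w(y4, w(y1, y2)), w(y3, w(y6, y5))) = 1->4, 2->4, 3->4, 4->4


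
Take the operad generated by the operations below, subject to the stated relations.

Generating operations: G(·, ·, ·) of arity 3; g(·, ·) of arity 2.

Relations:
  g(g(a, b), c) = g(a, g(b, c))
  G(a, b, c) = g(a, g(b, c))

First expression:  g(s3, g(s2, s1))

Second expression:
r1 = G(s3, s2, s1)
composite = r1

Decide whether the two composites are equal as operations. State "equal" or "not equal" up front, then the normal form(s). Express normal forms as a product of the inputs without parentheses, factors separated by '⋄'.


Normal form of the first expression: s3 ⋄ s2 ⋄ s1
Normal form of the second expression: s3 ⋄ s2 ⋄ s1
Same normal form: equal.

equal; the common form is s3 ⋄ s2 ⋄ s1


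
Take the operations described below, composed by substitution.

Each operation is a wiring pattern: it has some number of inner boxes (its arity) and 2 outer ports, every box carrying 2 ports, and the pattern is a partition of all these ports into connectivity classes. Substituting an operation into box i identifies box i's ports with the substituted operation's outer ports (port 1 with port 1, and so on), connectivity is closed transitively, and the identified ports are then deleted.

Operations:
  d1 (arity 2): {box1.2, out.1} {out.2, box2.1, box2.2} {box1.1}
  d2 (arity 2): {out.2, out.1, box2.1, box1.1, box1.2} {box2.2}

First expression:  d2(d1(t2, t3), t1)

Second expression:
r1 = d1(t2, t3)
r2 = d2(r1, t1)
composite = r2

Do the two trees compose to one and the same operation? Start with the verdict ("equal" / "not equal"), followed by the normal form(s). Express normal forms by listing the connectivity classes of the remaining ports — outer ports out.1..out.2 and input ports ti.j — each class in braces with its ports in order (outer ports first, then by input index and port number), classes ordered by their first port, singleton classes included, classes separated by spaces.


The first expression, normalized: {out.1, out.2, t1.1, t2.2, t3.1, t3.2} {t1.2} {t2.1}
The second expression, normalized: {out.1, out.2, t1.1, t2.2, t3.1, t3.2} {t1.2} {t2.1}
Same normal form: equal.

equal; the common form is {out.1, out.2, t1.1, t2.2, t3.1, t3.2} {t1.2} {t2.1}


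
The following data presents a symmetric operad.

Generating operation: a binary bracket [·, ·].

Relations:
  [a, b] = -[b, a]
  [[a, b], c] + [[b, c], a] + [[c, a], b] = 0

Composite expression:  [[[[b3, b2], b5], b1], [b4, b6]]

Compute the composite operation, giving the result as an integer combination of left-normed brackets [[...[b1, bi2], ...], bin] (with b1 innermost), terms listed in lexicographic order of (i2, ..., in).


[[[[[b1, b2], b3], b5], b4], b6] - [[[[[b1, b2], b3], b5], b6], b4] - [[[[[b1, b3], b2], b5], b4], b6] + [[[[[b1, b3], b2], b5], b6], b4] - [[[[[b1, b5], b2], b3], b4], b6] + [[[[[b1, b5], b2], b3], b6], b4] + [[[[[b1, b5], b3], b2], b4], b6] - [[[[[b1, b5], b3], b2], b6], b4]

Left-normed coefficients sit on the b1-initial expansion words.
Composite bracket: [[[[b3, b2], b5], b1], [b4, b6]]
Expanding via [a, b] = ab - ba: 32 signed words (2^5 = 32).
The b1-initial words carry the normal form:
  from b1b2b3b5b4b6, sign +1: term +[[[[[b1, b2], b3], b5], b4], b6]
  from b1b2b3b5b6b4, sign -1: term -[[[[[b1, b2], b3], b5], b6], b4]
  from b1b3b2b5b4b6, sign -1: term -[[[[[b1, b3], b2], b5], b4], b6]
  from b1b3b2b5b6b4, sign +1: term +[[[[[b1, b3], b2], b5], b6], b4]
  from b1b5b2b3b4b6, sign -1: term -[[[[[b1, b5], b2], b3], b4], b6]
  from b1b5b2b3b6b4, sign +1: term +[[[[[b1, b5], b2], b3], b6], b4]
  from b1b5b3b2b4b6, sign +1: term +[[[[[b1, b5], b3], b2], b4], b6]
  from b1b5b3b2b6b4, sign -1: term -[[[[[b1, b5], b3], b2], b6], b4]


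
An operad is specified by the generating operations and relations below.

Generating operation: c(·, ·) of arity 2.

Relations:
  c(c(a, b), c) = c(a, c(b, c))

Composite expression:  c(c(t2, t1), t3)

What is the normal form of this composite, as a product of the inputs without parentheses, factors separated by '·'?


All parenthesizations of c agree; list the t-inputs left to right.
c(t2, t1) reduces to t2 · t1
c(c(t2, t1), t3) reduces to t2 · t1 · t3

t2 · t1 · t3


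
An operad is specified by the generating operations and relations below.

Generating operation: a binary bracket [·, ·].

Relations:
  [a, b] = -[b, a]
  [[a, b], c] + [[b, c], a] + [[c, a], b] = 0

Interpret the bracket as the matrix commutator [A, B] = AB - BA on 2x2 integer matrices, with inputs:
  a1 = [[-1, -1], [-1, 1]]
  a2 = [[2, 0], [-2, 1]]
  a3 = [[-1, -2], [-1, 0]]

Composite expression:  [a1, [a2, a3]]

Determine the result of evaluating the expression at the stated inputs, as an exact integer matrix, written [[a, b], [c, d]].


[[-5, -4], [14, 5]]

[a2, a3] = [[-4, -2], [3, 4]]
[a1, [a2, a3]] = [[-5, -4], [14, 5]]


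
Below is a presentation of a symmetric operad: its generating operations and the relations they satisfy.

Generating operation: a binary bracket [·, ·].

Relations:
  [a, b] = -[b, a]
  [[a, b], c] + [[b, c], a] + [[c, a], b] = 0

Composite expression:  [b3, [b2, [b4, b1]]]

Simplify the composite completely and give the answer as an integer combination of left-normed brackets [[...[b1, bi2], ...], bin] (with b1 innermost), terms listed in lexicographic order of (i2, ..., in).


-[[[b1, b4], b2], b3]

Skip Jacobi rewriting: expand, keep b1-initial words, read off terms.
Composite bracket: [b3, [b2, [b4, b1]]]
Each bracket splits as ab - ba, giving 8 signed words (2^3 = 8).
Keep just the words that open with b1:
  sign of b1b4b2b3 is -1, so it contributes -[[[b1, b4], b2], b3]


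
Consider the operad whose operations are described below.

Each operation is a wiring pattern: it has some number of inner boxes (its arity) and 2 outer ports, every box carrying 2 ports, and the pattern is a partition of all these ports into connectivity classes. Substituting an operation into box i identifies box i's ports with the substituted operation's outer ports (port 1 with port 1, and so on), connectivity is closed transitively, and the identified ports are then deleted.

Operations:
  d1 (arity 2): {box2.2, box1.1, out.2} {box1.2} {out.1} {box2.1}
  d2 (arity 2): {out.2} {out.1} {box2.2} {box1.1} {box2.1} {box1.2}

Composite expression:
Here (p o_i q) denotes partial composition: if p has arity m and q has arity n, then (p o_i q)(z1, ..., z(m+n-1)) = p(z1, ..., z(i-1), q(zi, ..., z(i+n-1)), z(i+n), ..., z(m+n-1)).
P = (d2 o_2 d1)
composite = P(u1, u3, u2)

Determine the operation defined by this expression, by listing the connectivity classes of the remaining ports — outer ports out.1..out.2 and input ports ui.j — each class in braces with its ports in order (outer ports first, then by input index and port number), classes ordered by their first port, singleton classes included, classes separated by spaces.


{out.1} {out.2} {u1.1} {u1.2} {u2.1} {u2.2, u3.1} {u3.2}

Treat the ports identified at d2 as solder joints: merge, then drop.
through d1, on inputs (u3, u2): {out.1} {out.2, u2.2, u3.1} {u2.1} {u3.2} (out.j = stage outer ports)
through d2, on inputs (u1, u3, u2): {out.1} {out.2} {u1.1} {u1.2} {u2.1} {u2.2, u3.1} {u3.2} (out.j = stage outer ports)


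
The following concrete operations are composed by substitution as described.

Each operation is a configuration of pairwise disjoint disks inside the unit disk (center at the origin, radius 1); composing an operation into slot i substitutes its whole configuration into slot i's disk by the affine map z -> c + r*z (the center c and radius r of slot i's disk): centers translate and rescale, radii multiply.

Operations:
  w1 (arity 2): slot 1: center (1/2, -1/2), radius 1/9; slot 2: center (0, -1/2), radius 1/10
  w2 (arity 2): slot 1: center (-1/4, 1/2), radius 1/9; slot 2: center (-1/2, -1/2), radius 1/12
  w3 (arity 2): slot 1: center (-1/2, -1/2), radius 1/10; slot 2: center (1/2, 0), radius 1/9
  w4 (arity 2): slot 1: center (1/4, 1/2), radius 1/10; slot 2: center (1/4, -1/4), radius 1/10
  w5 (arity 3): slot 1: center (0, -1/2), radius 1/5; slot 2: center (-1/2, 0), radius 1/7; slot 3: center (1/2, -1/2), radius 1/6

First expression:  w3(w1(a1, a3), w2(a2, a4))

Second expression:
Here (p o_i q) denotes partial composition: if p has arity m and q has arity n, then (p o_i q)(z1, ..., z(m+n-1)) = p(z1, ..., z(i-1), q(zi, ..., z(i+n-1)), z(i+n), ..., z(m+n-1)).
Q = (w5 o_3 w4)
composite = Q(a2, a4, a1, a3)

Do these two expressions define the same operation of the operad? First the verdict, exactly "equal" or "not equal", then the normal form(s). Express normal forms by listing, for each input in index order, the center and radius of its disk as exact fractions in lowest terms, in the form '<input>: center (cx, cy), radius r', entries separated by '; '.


The first composite normalizes to a1: center (-9/20, -11/20), radius 1/90; a2: center (17/36, 1/18), radius 1/81; a3: center (-1/2, -11/20), radius 1/100; a4: center (4/9, -1/18), radius 1/108
The second composite normalizes to a1: center (13/24, -5/12), radius 1/60; a2: center (0, -1/2), radius 1/5; a3: center (13/24, -13/24), radius 1/60; a4: center (-1/2, 0), radius 1/7
They disagree, so not equal.

not equal: they reduce to a1: center (-9/20, -11/20), radius 1/90; a2: center (17/36, 1/18), radius 1/81; a3: center (-1/2, -11/20), radius 1/100; a4: center (4/9, -1/18), radius 1/108 and a1: center (13/24, -5/12), radius 1/60; a2: center (0, -1/2), radius 1/5; a3: center (13/24, -13/24), radius 1/60; a4: center (-1/2, 0), radius 1/7


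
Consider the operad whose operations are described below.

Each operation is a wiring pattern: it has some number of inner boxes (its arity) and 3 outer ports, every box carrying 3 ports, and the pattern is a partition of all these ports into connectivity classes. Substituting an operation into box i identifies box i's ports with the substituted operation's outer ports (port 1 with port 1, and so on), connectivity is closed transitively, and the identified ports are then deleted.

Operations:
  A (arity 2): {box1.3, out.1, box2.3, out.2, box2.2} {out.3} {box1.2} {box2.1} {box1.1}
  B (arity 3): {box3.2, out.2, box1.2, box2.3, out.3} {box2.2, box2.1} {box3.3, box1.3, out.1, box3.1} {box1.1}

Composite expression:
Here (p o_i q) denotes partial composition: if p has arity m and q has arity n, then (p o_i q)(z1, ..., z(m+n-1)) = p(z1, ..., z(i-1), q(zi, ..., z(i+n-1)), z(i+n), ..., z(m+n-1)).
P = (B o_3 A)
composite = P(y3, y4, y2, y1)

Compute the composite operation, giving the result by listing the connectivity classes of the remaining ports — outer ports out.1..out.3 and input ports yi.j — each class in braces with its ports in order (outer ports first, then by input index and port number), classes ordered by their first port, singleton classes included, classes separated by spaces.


Connectivity passes through glued B-boundaries; trace each wire chain.
after A, the pattern on (y2, y1) reads {out.1, out.2, y1.2, y1.3, y2.3} {out.3} {y1.1} {y2.1} {y2.2} (out.j = its outer ports)
after B, the pattern on (y3, y4, y2, y1) reads {out.1, out.2, out.3, y1.2, y1.3, y2.3, y3.2, y3.3, y4.3} {y1.1} {y2.1} {y2.2} {y3.1} {y4.1, y4.2} (out.j = its outer ports)

{out.1, out.2, out.3, y1.2, y1.3, y2.3, y3.2, y3.3, y4.3} {y1.1} {y2.1} {y2.2} {y3.1} {y4.1, y4.2}


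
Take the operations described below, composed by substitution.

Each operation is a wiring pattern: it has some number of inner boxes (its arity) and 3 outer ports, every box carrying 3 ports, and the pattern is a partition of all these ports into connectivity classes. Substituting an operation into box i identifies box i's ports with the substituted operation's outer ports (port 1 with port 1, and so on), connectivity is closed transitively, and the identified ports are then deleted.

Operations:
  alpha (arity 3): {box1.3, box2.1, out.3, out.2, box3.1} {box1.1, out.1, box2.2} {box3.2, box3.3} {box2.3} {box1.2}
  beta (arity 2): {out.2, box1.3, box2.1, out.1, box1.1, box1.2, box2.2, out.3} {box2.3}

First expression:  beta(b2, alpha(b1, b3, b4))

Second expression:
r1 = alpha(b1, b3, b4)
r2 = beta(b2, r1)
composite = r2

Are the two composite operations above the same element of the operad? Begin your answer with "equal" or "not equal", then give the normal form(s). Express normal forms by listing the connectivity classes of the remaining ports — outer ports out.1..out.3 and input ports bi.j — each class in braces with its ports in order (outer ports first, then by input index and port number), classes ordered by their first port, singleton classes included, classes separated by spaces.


equal: each reduces to {out.1, out.2, out.3, b1.1, b1.3, b2.1, b2.2, b2.3, b3.1, b3.2, b4.1} {b1.2} {b3.3} {b4.2, b4.3}

The first composite normalizes to {out.1, out.2, out.3, b1.1, b1.3, b2.1, b2.2, b2.3, b3.1, b3.2, b4.1} {b1.2} {b3.3} {b4.2, b4.3}
The second composite normalizes to {out.1, out.2, out.3, b1.1, b1.3, b2.1, b2.2, b2.3, b3.1, b3.2, b4.1} {b1.2} {b3.3} {b4.2, b4.3}
Same normal form: equal.
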